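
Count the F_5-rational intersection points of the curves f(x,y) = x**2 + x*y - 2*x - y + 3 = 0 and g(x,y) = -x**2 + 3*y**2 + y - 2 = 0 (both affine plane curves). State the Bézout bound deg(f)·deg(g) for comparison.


Common zeros: ∅; count = 0; Bézout bound = 4.

deg(f) = 2, deg(g) = 2, so Bézout bound = 4.
Scan x ∈ F_5. For each x, list the y ∈ F_5 with f(x, y) ≡ 0 and those with g(x, y) ≡ 0 (mod 5); the common zeros in that column are the intersection.
  x = 0: f ≡ 0 at y ∈ {3}; g ≡ 0 at y ∈ {4}; common: ∅.
  x = 1: f ≡ 0 at y ∈ ∅; g ≡ 0 at y ∈ ∅; common: ∅.
  x = 2: f ≡ 0 at y ∈ {2}; g ≡ 0 at y ∈ ∅; common: ∅.
  x = 3: f ≡ 0 at y ∈ {2}; g ≡ 0 at y ∈ ∅; common: ∅.
  x = 4: f ≡ 0 at y ∈ {3}; g ≡ 0 at y ∈ ∅; common: ∅.
Collecting: common zeros = ∅, so the count is 0.
Comparison with the Bézout bound: 0 ≤ 4 = deg(f)·deg(g), as expected for curves with no common component (the affine F_5-count falls short of the bound because intersections may lie at infinity, over extension fields, or carry multiplicity).


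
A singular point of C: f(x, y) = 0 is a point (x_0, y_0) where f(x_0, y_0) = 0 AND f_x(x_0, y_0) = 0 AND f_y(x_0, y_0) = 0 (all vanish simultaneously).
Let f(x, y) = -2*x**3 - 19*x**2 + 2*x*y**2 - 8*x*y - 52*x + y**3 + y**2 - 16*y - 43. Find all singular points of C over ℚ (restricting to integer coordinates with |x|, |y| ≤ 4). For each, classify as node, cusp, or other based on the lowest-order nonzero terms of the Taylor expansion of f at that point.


Singular points: {(-3, 2)}; classification: node.

Compute partial derivatives:
  f_x = -6*x**2 - 38*x + 2*y**2 - 8*y - 52.
  f_y = 4*x*y - 8*x + 3*y**2 + 2*y - 16.
Scan x_0 ∈ {−4, ..., 4}. For each x_0, f_y(x_0, y) is a polynomial in y; find its integer roots y ∈ {−4, ..., 4}, then test f_x and f at those candidates.
  x = -4: f_y(-4, y) = 3*y**2 - 14*y + 16; vanishes at y ∈ {2}. (-4, 2): f_x = -4 ≠ 0.
  x = -3: f_y(-3, y) = 3*y**2 - 10*y + 8; vanishes at y ∈ {2}. (-3, 2): f_x = 0, f = 0 — SINGULAR.
  x = -2: f_y(-2, y) = 3*y**2 - 6*y; vanishes at y ∈ {0, 2}. (-2, 0): f_x = 0 but f = 1 ≠ 0; (-2, 2): f_x = -8 ≠ 0.
  x = -1: f_y(-1, y) = 3*y**2 - 2*y - 8; vanishes at y ∈ {2}. (-1, 2): f_x = -28 ≠ 0.
  x = 0: f_y(0, y) = 3*y**2 + 2*y - 16; vanishes at y ∈ {2}. (0, 2): f_x = -60 ≠ 0.
  x = 1: f_y(1, y) = 3*y**2 + 6*y - 24; vanishes at y ∈ {-4, 2}. (1, -4): f_x = -32 ≠ 0; (1, 2): f_x = -104 ≠ 0.
  x = 2: f_y(2, y) = 3*y**2 + 10*y - 32; vanishes at y ∈ {2}. (2, 2): f_x = -160 ≠ 0.
  x = 3: f_y(3, y) = 3*y**2 + 14*y - 40; vanishes at y ∈ {2}. (3, 2): f_x = -228 ≠ 0.
  x = 4: f_y(4, y) = 3*y**2 + 18*y - 48; vanishes at y ∈ {2}. (4, 2): f_x = -308 ≠ 0.
Only singular point on the grid: (-3, 2).
Classify: substitute x = -3 + u, y = 2 + v and expand: f = -2*u**3 - u**2 + 2*u*v**2 + v**3 + v**2.
No constant or linear terms (consistent with a singular point). Quadratic part: -u**2 + v**2. Cubic part: -2*u**3 + 2*u*v**2 + v**3.
The quadratic part v**2 - u**2 = (v − u)(v + u) splits into two distinct linear factors, so there are two distinct tangent lines y − 2 = ±(x − -3) — this is a node (ordinary double point).
Classification: node.


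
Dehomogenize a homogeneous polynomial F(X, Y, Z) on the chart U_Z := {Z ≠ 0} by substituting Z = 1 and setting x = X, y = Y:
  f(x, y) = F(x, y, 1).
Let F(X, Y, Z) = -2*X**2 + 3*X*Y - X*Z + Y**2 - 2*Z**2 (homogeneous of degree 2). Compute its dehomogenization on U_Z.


f(x, y) = -2*x**2 + 3*x*y - x + y**2 - 2

On U_Z we set Z = 1. Each monomial c·X^i·Y^j·Z^k in F becomes c·x^i·y^j·1^k = c·x^i·y^j.
Substituting Z = 1: F(X, Y, 1) = -2*x**2 + 3*x*y - x + y**2 - 2.
Note: deg(f) ≤ deg(F) = 2; strict inequality happens when F is divisible by Z (lost terms).


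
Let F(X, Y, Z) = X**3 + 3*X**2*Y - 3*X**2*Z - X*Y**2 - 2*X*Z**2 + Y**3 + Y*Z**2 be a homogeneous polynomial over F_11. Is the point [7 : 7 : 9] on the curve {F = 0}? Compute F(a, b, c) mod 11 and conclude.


F(7,7,9) ≡ 10 (mod 11); P is NOT on the curve.

Evaluate F(7, 7, 9) term-by-term (mod 11).
  X**3 ↦ 1·343·1·1 = 343
  3*X**2*Y ↦ 3·49·7·1 = 1029
  -3*X**2*Z ↦ -3·49·1·9 = -1323
  -X*Y**2 ↦ -1·7·49·1 = -343
  -2*X*Z**2 ↦ -2·7·1·81 = -1134
  Y**3 ↦ 1·1·343·1 = 343
  Y*Z**2 ↦ 1·1·7·81 = 567
Sum: F(7, 7, 9) = (343) + (1029) + (-1323) + (-343) + (-1134) + (343) + (567) = -518.
Reducing mod 11: -518 ≡ 10 (mod 11).
Since F(a, b, c) ≡ 10 ≠ 0 (mod 11), P does NOT lie on the curve.


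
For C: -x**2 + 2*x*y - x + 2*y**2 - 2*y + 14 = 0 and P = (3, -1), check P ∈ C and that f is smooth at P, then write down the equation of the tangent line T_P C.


Tangent line at P: 27 - 9*x = 0.

Step 1: f(3, -1) = 0, so P lies on C.
Step 2: partial derivatives
  f_x(x, y) = -2*x + 2*y - 1, f_y(x, y) = 2*x + 4*y - 2.
  f_x(P) = -9, f_y(P) = 0 (gradient nonzero, so P is smooth).
Step 3: tangent line at P: -9·(x − 3) + 0·(y − -1) = 0.
Expanding: 27 - 9*x = 0.


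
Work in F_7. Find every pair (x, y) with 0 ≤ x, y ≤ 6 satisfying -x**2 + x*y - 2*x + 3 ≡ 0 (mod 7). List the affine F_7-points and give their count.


Affine F_7-points: {(1, 0), (2, 6), (3, 4), (4, 0), (5, 5), (6, 4)}; count = 6.

For each of the 49 pairs (x, y) ∈ F_7², evaluate f(x, y) mod 7. Record the zeros.
  x = 0: [0↦3, 1↦3, 2↦3, 3↦3, 4↦3, 5↦3, 6↦3]  zeros at y ∈ ∅
  x = 1: [0↦0, 1↦1, 2↦2, 3↦3, 4↦4, 5↦5, 6↦6]  zeros at y ∈ {0}
  x = 2: [0↦2, 1↦4, 2↦6, 3↦1, 4↦3, 5↦5, 6↦0]  zeros at y ∈ {6}
  x = 3: [0↦2, 1↦5, 2↦1, 3↦4, 4↦0, 5↦3, 6↦6]  zeros at y ∈ {4}
  x = 4: [0↦0, 1↦4, 2↦1, 3↦5, 4↦2, 5↦6, 6↦3]  zeros at y ∈ {0}
  x = 5: [0↦3, 1↦1, 2↦6, 3↦4, 4↦2, 5↦0, 6↦5]  zeros at y ∈ {5}
  x = 6: [0↦4, 1↦3, 2↦2, 3↦1, 4↦0, 5↦6, 6↦5]  zeros at y ∈ {4}
Collecting zeros: affine points = {(1, 0), (2, 6), (3, 4), (4, 0), (5, 5), (6, 4)}.
Total count |C(F_7)_aff| = 6.


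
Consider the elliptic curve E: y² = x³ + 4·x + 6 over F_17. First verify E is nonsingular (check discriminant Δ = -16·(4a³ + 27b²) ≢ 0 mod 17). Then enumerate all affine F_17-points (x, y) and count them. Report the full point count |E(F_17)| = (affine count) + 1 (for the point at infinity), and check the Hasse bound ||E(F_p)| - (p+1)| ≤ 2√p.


Affine points = {(4, 1), (4, 16), (5, 7), (5, 10), (6, 5), (6, 12), (10, 3), (10, 14), (11, 2), (11, 15), (14, 1), (14, 16), (16, 1), (16, 16)}; affine count = 14; |E(F_17)| = 15.

Discriminant check: Δ ∝ 4a³ + 27b² = 4·4³ + 27·6² = 4·64 + 27·36 ≡ 4 (mod 17). Nonzero ⇒ E is nonsingular.
For each x ∈ F_17, compute rhs = x³ + 4·x + 6 mod 17, then count y ∈ F_17 with y² ≡ rhs.
  x = 0: rhs = 6, matching y values: none (0 points).
  x = 1: rhs = 11, matching y values: none (0 points).
  x = 2: rhs = 5, matching y values: none (0 points).
  x = 3: rhs = 11, matching y values: none (0 points).
  x = 4: rhs = 1, matching y values: 1, 16 (2 points).
  x = 5: rhs = 15, matching y values: 7, 10 (2 points).
  x = 6: rhs = 8, matching y values: 5, 12 (2 points).
  x = 7: rhs = 3, matching y values: none (0 points).
  x = 8: rhs = 6, matching y values: none (0 points).
  x = 9: rhs = 6, matching y values: none (0 points).
  x = 10: rhs = 9, matching y values: 3, 14 (2 points).
  x = 11: rhs = 4, matching y values: 2, 15 (2 points).
  x = 12: rhs = 14, matching y values: none (0 points).
  x = 13: rhs = 11, matching y values: none (0 points).
  x = 14: rhs = 1, matching y values: 1, 16 (2 points).
  x = 15: rhs = 7, matching y values: none (0 points).
  x = 16: rhs = 1, matching y values: 1, 16 (2 points).
Total affine count: 14.
Full point count |E(F_17)| = 14 + 1 = 15.
Hasse bound: |15 − (17+1)| = |-3| = 3 ≤ 2√17 ≈ 8.2462 ✓.


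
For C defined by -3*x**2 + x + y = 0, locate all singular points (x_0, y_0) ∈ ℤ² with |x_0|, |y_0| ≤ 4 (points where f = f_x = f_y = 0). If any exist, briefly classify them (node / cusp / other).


No singular points in the scanned grid; C is smooth there.

Compute partial derivatives:
  f_x = 1 - 6*x.
  f_y = 1.
f_y = 1 is a nonzero constant, so f_y never vanishes: no point (x, y) can satisfy f = f_x = f_y = 0. In particular no (x, y) ∈ {−4, ..., 4}² is singular; the curve is smooth.


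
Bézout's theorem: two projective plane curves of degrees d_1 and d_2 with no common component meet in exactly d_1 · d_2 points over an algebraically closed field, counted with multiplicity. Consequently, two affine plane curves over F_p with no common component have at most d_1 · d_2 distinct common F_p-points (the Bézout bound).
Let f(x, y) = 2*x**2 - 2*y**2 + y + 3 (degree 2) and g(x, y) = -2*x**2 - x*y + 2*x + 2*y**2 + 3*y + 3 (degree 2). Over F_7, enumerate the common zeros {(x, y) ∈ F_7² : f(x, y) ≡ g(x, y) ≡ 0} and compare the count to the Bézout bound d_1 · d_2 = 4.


Common zeros: {(4, 0), (4, 4)}; count = 2; Bézout bound = 4.

deg(f) = 2, deg(g) = 2, so Bézout bound = 4.
Scan x ∈ F_7. For each x, list the y ∈ F_7 with f(x, y) ≡ 0 and those with g(x, y) ≡ 0 (mod 7); the common zeros in that column are the intersection.
  x = 0: f ≡ 0 at y ∈ {5, 6}; g ≡ 0 at y ∈ ∅; common: ∅.
  x = 1: f ≡ 0 at y ∈ ∅; g ≡ 0 at y ∈ {1, 5}; common: ∅.
  x = 2: f ≡ 0 at y ∈ ∅; g ≡ 0 at y ∈ {4, 6}; common: ∅.
  x = 3: f ≡ 0 at y ∈ {0, 4}; g ≡ 0 at y ∈ {1, 6}; common: ∅.
  x = 4: f ≡ 0 at y ∈ {0, 4}; g ≡ 0 at y ∈ {0, 4}; common: {0, 4}.
  x = 5: f ≡ 0 at y ∈ ∅; g ≡ 0 at y ∈ ∅; common: ∅.
  x = 6: f ≡ 0 at y ∈ ∅; g ≡ 0 at y ∈ ∅; common: ∅.
Collecting: common zeros = {(4, 0), (4, 4)}, so the count is 2.
Comparison with the Bézout bound: 2 ≤ 4 = deg(f)·deg(g), as expected for curves with no common component (the affine F_7-count falls short of the bound because intersections may lie at infinity, over extension fields, or carry multiplicity).


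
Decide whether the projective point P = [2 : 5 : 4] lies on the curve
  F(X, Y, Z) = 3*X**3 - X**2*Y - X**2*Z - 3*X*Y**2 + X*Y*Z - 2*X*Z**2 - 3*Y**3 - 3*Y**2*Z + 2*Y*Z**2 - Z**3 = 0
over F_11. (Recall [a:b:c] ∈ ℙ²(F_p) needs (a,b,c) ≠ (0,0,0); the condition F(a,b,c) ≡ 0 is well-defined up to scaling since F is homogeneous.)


F(2,5,4) ≡ 5 (mod 11); P is NOT on the curve.

Evaluate F(2, 5, 4) term-by-term (mod 11).
  3*X**3 ↦ 3·8·1·1 = 24
  -X**2*Y ↦ -1·4·5·1 = -20
  -X**2*Z ↦ -1·4·1·4 = -16
  -3*X*Y**2 ↦ -3·2·25·1 = -150
  X*Y*Z ↦ 1·2·5·4 = 40
  -2*X*Z**2 ↦ -2·2·1·16 = -64
  -3*Y**3 ↦ -3·1·125·1 = -375
  -3*Y**2*Z ↦ -3·1·25·4 = -300
  2*Y*Z**2 ↦ 2·1·5·16 = 160
  -Z**3 ↦ -1·1·1·64 = -64
Sum: F(2, 5, 4) = (24) + (-20) + (-16) + (-150) + (40) + (-64) + (-375) + (-300) + (160) + (-64) = -765.
Reducing mod 11: -765 ≡ 5 (mod 11).
Since F(a, b, c) ≡ 5 ≠ 0 (mod 11), P does NOT lie on the curve.


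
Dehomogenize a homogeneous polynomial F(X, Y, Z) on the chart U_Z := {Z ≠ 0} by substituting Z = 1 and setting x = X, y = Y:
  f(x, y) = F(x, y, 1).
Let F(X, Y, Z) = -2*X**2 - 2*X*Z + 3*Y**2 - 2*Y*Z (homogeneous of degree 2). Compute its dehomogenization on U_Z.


f(x, y) = -2*x**2 - 2*x + 3*y**2 - 2*y

On U_Z we set Z = 1. Each monomial c·X^i·Y^j·Z^k in F becomes c·x^i·y^j·1^k = c·x^i·y^j.
Substituting Z = 1: F(X, Y, 1) = -2*x**2 - 2*x + 3*y**2 - 2*y.
Note: deg(f) ≤ deg(F) = 2; strict inequality happens when F is divisible by Z (lost terms).


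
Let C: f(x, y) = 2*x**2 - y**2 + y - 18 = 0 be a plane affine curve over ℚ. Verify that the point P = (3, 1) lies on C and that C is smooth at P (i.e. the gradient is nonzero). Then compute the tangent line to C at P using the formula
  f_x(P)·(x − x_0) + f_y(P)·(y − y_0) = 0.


Tangent line at P: 12*x - y - 35 = 0.

Step 1: f(3, 1) = 0, so P lies on C.
Step 2: partial derivatives
  f_x(x, y) = 4*x, f_y(x, y) = 1 - 2*y.
  f_x(P) = 12, f_y(P) = -1 (gradient nonzero, so P is smooth).
Step 3: tangent line at P: 12·(x − 3) + -1·(y − 1) = 0.
Expanding: 12*x - y - 35 = 0.


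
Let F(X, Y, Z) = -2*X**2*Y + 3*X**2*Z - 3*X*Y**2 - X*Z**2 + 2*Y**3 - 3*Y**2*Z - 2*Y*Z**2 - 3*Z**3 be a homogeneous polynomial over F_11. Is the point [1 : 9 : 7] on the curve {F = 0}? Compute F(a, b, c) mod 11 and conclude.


F(1,9,7) ≡ 10 (mod 11); P is NOT on the curve.

Evaluate F(1, 9, 7) term-by-term (mod 11).
  -2*X**2*Y ↦ -2·1·9·1 = -18
  3*X**2*Z ↦ 3·1·1·7 = 21
  -3*X*Y**2 ↦ -3·1·81·1 = -243
  -X*Z**2 ↦ -1·1·1·49 = -49
  2*Y**3 ↦ 2·1·729·1 = 1458
  -3*Y**2*Z ↦ -3·1·81·7 = -1701
  -2*Y*Z**2 ↦ -2·1·9·49 = -882
  -3*Z**3 ↦ -3·1·1·343 = -1029
Sum: F(1, 9, 7) = (-18) + (21) + (-243) + (-49) + (1458) + (-1701) + (-882) + (-1029) = -2443.
Reducing mod 11: -2443 ≡ 10 (mod 11).
Since F(a, b, c) ≡ 10 ≠ 0 (mod 11), P does NOT lie on the curve.


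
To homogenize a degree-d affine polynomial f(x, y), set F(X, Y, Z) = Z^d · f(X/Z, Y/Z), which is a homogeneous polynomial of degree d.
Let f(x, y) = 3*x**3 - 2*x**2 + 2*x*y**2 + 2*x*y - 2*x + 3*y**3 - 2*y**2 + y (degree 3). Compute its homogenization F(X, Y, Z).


F(X, Y, Z) = 3*X**3 - 2*X**2*Z + 2*X*Y**2 + 2*X*Y*Z - 2*X*Z**2 + 3*Y**3 - 2*Y**2*Z + Y*Z**2

deg(f) = 3.
Substitute x = X/Z, y = Y/Z into f, then multiply by Z^3.
  monomial 3·x^3·y^0 ↦ 3·X^3·Y^0·Z^0.
  monomial -2·x^2·y^0 ↦ -2·X^2·Y^0·Z^1.
  monomial 2·x^1·y^2 ↦ 2·X^1·Y^2·Z^0.
  monomial 2·x^1·y^1 ↦ 2·X^1·Y^1·Z^1.
  monomial -2·x^1·y^0 ↦ -2·X^1·Y^0·Z^2.
  monomial 3·x^0·y^3 ↦ 3·X^0·Y^3·Z^0.
  monomial -2·x^0·y^2 ↦ -2·X^0·Y^2·Z^1.
  monomial 1·x^0·y^1 ↦ 1·X^0·Y^1·Z^2.
Collecting: F(X, Y, Z) = 3*X**3 - 2*X**2*Z + 2*X*Y**2 + 2*X*Y*Z - 2*X*Z**2 + 3*Y**3 - 2*Y**2*Z + Y*Z**2.


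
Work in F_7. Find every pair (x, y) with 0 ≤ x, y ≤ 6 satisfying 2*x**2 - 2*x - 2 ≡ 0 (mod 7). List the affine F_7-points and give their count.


Affine F_7-points: ∅; count = 0.

For each of the 49 pairs (x, y) ∈ F_7², evaluate f(x, y) mod 7. Record the zeros.
  x = 0: [0↦5, 1↦5, 2↦5, 3↦5, 4↦5, 5↦5, 6↦5]  zeros at y ∈ ∅
  x = 1: [0↦5, 1↦5, 2↦5, 3↦5, 4↦5, 5↦5, 6↦5]  zeros at y ∈ ∅
  x = 2: [0↦2, 1↦2, 2↦2, 3↦2, 4↦2, 5↦2, 6↦2]  zeros at y ∈ ∅
  x = 3: [0↦3, 1↦3, 2↦3, 3↦3, 4↦3, 5↦3, 6↦3]  zeros at y ∈ ∅
  x = 4: [0↦1, 1↦1, 2↦1, 3↦1, 4↦1, 5↦1, 6↦1]  zeros at y ∈ ∅
  x = 5: [0↦3, 1↦3, 2↦3, 3↦3, 4↦3, 5↦3, 6↦3]  zeros at y ∈ ∅
  x = 6: [0↦2, 1↦2, 2↦2, 3↦2, 4↦2, 5↦2, 6↦2]  zeros at y ∈ ∅
Collecting zeros: affine points = ∅.
Total count |C(F_7)_aff| = 0.


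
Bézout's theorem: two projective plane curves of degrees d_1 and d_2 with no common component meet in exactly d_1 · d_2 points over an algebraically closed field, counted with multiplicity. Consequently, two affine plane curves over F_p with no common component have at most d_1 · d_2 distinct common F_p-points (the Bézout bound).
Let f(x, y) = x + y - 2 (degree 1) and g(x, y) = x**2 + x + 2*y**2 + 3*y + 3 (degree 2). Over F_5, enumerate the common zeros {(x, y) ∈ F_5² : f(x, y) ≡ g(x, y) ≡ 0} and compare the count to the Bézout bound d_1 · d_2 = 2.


Common zeros: {(1, 1), (4, 3)}; count = 2; Bézout bound = 2.

deg(f) = 1, deg(g) = 2, so Bézout bound = 2.
Scan x ∈ F_5. For each x, list the y ∈ F_5 with f(x, y) ≡ 0 and those with g(x, y) ≡ 0 (mod 5); the common zeros in that column are the intersection.
  x = 0: f ≡ 0 at y ∈ {2}; g ≡ 0 at y ∈ {3}; common: ∅.
  x = 1: f ≡ 0 at y ∈ {1}; g ≡ 0 at y ∈ {0, 1}; common: {1}.
  x = 2: f ≡ 0 at y ∈ {0}; g ≡ 0 at y ∈ ∅; common: ∅.
  x = 3: f ≡ 0 at y ∈ {4}; g ≡ 0 at y ∈ {0, 1}; common: ∅.
  x = 4: f ≡ 0 at y ∈ {3}; g ≡ 0 at y ∈ {3}; common: {3}.
Collecting: common zeros = {(1, 1), (4, 3)}, so the count is 2.
Comparison with the Bézout bound: 2 ≤ 2 = deg(f)·deg(g), as expected for curves with no common component (the bound is attained).


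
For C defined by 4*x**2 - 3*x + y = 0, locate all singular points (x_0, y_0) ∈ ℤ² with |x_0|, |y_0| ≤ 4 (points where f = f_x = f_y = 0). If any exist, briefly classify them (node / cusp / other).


No singular points in the scanned grid; C is smooth there.

Compute partial derivatives:
  f_x = 8*x - 3.
  f_y = 1.
f_y = 1 is a nonzero constant, so f_y never vanishes: no point (x, y) can satisfy f = f_x = f_y = 0. In particular no (x, y) ∈ {−4, ..., 4}² is singular; the curve is smooth.


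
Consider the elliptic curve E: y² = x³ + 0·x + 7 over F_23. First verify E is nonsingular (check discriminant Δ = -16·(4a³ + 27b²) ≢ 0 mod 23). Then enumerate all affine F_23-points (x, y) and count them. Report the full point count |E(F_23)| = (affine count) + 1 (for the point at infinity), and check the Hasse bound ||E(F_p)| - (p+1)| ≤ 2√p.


Affine points = {(1, 10), (1, 13), (4, 5), (4, 18), (6, 4), (6, 19), (8, 6), (8, 17), (9, 0), (10, 8), (10, 15), (11, 2), (11, 21), (15, 1), (15, 22), (16, 3), (16, 20), (19, 9), (19, 14), (20, 7), (20, 16), (22, 11), (22, 12)}; affine count = 23; |E(F_23)| = 24.

Discriminant check: Δ ∝ 4a³ + 27b² = 4·0³ + 27·7² = 4·0 + 27·49 ≡ 12 (mod 23). Nonzero ⇒ E is nonsingular.
For each x ∈ F_23, compute rhs = x³ + 0·x + 7 mod 23, then count y ∈ F_23 with y² ≡ rhs.
  x = 0: rhs = 7, matching y values: none (0 points).
  x = 1: rhs = 8, matching y values: 10, 13 (2 points).
  x = 2: rhs = 15, matching y values: none (0 points).
  x = 3: rhs = 11, matching y values: none (0 points).
  x = 4: rhs = 2, matching y values: 5, 18 (2 points).
  x = 5: rhs = 17, matching y values: none (0 points).
  x = 6: rhs = 16, matching y values: 4, 19 (2 points).
  x = 7: rhs = 5, matching y values: none (0 points).
  x = 8: rhs = 13, matching y values: 6, 17 (2 points).
  x = 9: rhs = 0, matching y values: 0 (1 points).
  x = 10: rhs = 18, matching y values: 8, 15 (2 points).
  x = 11: rhs = 4, matching y values: 2, 21 (2 points).
  x = 12: rhs = 10, matching y values: none (0 points).
  x = 13: rhs = 19, matching y values: none (0 points).
  x = 14: rhs = 14, matching y values: none (0 points).
  x = 15: rhs = 1, matching y values: 1, 22 (2 points).
  x = 16: rhs = 9, matching y values: 3, 20 (2 points).
  x = 17: rhs = 21, matching y values: none (0 points).
  x = 18: rhs = 20, matching y values: none (0 points).
  x = 19: rhs = 12, matching y values: 9, 14 (2 points).
  x = 20: rhs = 3, matching y values: 7, 16 (2 points).
  x = 21: rhs = 22, matching y values: none (0 points).
  x = 22: rhs = 6, matching y values: 11, 12 (2 points).
Total affine count: 23.
Full point count |E(F_23)| = 23 + 1 = 24.
Hasse bound: |24 − (23+1)| = |0| = 0 ≤ 2√23 ≈ 9.5917 ✓.


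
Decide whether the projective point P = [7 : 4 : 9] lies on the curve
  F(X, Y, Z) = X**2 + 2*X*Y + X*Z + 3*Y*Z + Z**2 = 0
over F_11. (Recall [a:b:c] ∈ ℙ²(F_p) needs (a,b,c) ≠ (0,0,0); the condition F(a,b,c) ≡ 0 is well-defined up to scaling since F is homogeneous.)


F(7,4,9) ≡ 5 (mod 11); P is NOT on the curve.

Evaluate F(7, 4, 9) term-by-term (mod 11).
  X**2 ↦ 1·49·1·1 = 49
  2*X*Y ↦ 2·7·4·1 = 56
  X*Z ↦ 1·7·1·9 = 63
  3*Y*Z ↦ 3·1·4·9 = 108
  Z**2 ↦ 1·1·1·81 = 81
Sum: F(7, 4, 9) = (49) + (56) + (63) + (108) + (81) = 357.
Reducing mod 11: 357 ≡ 5 (mod 11).
Since F(a, b, c) ≡ 5 ≠ 0 (mod 11), P does NOT lie on the curve.


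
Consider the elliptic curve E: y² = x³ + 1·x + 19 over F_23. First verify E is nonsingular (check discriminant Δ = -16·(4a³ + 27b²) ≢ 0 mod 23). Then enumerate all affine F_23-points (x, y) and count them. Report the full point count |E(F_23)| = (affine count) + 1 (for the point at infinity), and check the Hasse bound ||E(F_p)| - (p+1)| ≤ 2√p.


Affine points = {(2, 11), (2, 12), (3, 7), (3, 16), (4, 8), (4, 15), (7, 1), (7, 22), (11, 2), (11, 21), (17, 2), (17, 21), (18, 2), (18, 21), (20, 9), (20, 14), (21, 3), (21, 20)}; affine count = 18; |E(F_23)| = 19.

Discriminant check: Δ ∝ 4a³ + 27b² = 4·1³ + 27·19² = 4·1 + 27·361 ≡ 22 (mod 23). Nonzero ⇒ E is nonsingular.
For each x ∈ F_23, compute rhs = x³ + 1·x + 19 mod 23, then count y ∈ F_23 with y² ≡ rhs.
  x = 0: rhs = 19, matching y values: none (0 points).
  x = 1: rhs = 21, matching y values: none (0 points).
  x = 2: rhs = 6, matching y values: 11, 12 (2 points).
  x = 3: rhs = 3, matching y values: 7, 16 (2 points).
  x = 4: rhs = 18, matching y values: 8, 15 (2 points).
  x = 5: rhs = 11, matching y values: none (0 points).
  x = 6: rhs = 11, matching y values: none (0 points).
  x = 7: rhs = 1, matching y values: 1, 22 (2 points).
  x = 8: rhs = 10, matching y values: none (0 points).
  x = 9: rhs = 21, matching y values: none (0 points).
  x = 10: rhs = 17, matching y values: none (0 points).
  x = 11: rhs = 4, matching y values: 2, 21 (2 points).
  x = 12: rhs = 11, matching y values: none (0 points).
  x = 13: rhs = 21, matching y values: none (0 points).
  x = 14: rhs = 17, matching y values: none (0 points).
  x = 15: rhs = 5, matching y values: none (0 points).
  x = 16: rhs = 14, matching y values: none (0 points).
  x = 17: rhs = 4, matching y values: 2, 21 (2 points).
  x = 18: rhs = 4, matching y values: 2, 21 (2 points).
  x = 19: rhs = 20, matching y values: none (0 points).
  x = 20: rhs = 12, matching y values: 9, 14 (2 points).
  x = 21: rhs = 9, matching y values: 3, 20 (2 points).
  x = 22: rhs = 17, matching y values: none (0 points).
Total affine count: 18.
Full point count |E(F_23)| = 18 + 1 = 19.
Hasse bound: |19 − (23+1)| = |-5| = 5 ≤ 2√23 ≈ 9.5917 ✓.


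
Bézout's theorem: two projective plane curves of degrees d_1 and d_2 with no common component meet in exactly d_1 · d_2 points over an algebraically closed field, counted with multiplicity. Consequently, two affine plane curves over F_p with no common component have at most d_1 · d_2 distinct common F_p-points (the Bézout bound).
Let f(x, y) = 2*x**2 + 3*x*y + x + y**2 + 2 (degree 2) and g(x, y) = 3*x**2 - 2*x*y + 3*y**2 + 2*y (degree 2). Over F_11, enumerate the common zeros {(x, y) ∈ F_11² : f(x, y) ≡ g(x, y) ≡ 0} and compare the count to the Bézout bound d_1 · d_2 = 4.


Common zeros: {(0, 3)}; count = 1; Bézout bound = 4.

deg(f) = 2, deg(g) = 2, so Bézout bound = 4.
Scan x ∈ F_11. For each x, list the y ∈ F_11 with f(x, y) ≡ 0 and those with g(x, y) ≡ 0 (mod 11); the common zeros in that column are the intersection.
  x = 0: f ≡ 0 at y ∈ {3, 8}; g ≡ 0 at y ∈ {0, 3}; common: {3}.
  x = 1: f ≡ 0 at y ∈ {4}; g ≡ 0 at y ∈ ∅; common: ∅.
  x = 2: f ≡ 0 at y ∈ ∅; g ≡ 0 at y ∈ {3, 5}; common: ∅.
  x = 3: f ≡ 0 at y ∈ {1}; g ≡ 0 at y ∈ {8}; common: ∅.
  x = 4: f ≡ 0 at y ∈ {2, 8}; g ≡ 0 at y ∈ ∅; common: ∅.
  x = 5: f ≡ 0 at y ∈ ∅; g ≡ 0 at y ∈ {5}; common: ∅.
  x = 6: f ≡ 0 at y ∈ {1, 3}; g ≡ 0 at y ∈ {8, 10}; common: ∅.
  x = 7: f ≡ 0 at y ∈ ∅; g ≡ 0 at y ∈ ∅; common: ∅.
  x = 8: f ≡ 0 at y ∈ ∅; g ≡ 0 at y ∈ {2, 10}; common: ∅.
  x = 9: f ≡ 0 at y ∈ {2, 4}; g ≡ 0 at y ∈ ∅; common: ∅.
  x = 10: f ≡ 0 at y ∈ ∅; g ≡ 0 at y ∈ ∅; common: ∅.
Collecting: common zeros = {(0, 3)}, so the count is 1.
Comparison with the Bézout bound: 1 ≤ 4 = deg(f)·deg(g), as expected for curves with no common component (the affine F_11-count falls short of the bound because intersections may lie at infinity, over extension fields, or carry multiplicity).


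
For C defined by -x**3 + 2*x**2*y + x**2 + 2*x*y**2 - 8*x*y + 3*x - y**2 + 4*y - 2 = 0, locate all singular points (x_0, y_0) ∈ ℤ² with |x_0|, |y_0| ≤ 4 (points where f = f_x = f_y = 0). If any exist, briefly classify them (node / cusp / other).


Singular points: {(1, 1)}; classification: cusp.

Compute partial derivatives:
  f_x = -3*x**2 + 4*x*y + 2*x + 2*y**2 - 8*y + 3.
  f_y = 2*x**2 + 4*x*y - 8*x - 2*y + 4.
Scan x_0 ∈ {−4, ..., 4}. For each x_0, f_y(x_0, y) is a polynomial in y; find its integer roots y ∈ {−4, ..., 4}, then test f_x and f at those candidates.
  x = -4: f_y(-4, y) = 68 - 18*y; no integer root y with |y| ≤ 4.
  x = -3: f_y(-3, y) = 46 - 14*y; no integer root y with |y| ≤ 4.
  x = -2: f_y(-2, y) = 28 - 10*y; no integer root y with |y| ≤ 4.
  x = -1: f_y(-1, y) = 14 - 6*y; no integer root y with |y| ≤ 4.
  x = 0: f_y(0, y) = 4 - 2*y; vanishes at y ∈ {2}. (0, 2): f_x = -5 ≠ 0.
  x = 1: f_y(1, y) = 2*y - 2; vanishes at y ∈ {1}. (1, 1): f_x = 0, f = 0 — SINGULAR.
  x = 2: f_y(2, y) = 6*y - 4; no integer root y with |y| ≤ 4.
  x = 3: f_y(3, y) = 10*y - 2; no integer root y with |y| ≤ 4.
  x = 4: f_y(4, y) = 14*y + 4; no integer root y with |y| ≤ 4.
Only singular point on the grid: (1, 1).
Classify: substitute x = 1 + u, y = 1 + v and expand: f = -u**3 + 2*u**2*v + 2*u*v**2 + v**2.
No constant or linear terms (consistent with a singular point). Quadratic part: v**2. Cubic part: -u**3 + 2*u**2*v + 2*u*v**2.
The quadratic part v**2 is a perfect square, so there is a single (double) tangent line v = 0, i.e. y = 1. Restricting the cubic part to that line (v = 0) leaves -u**3 ≠ 0, so f is not divisible by v and the branch is v² ≈ u**3 to lowest order — this is a cusp.
Classification: cusp.


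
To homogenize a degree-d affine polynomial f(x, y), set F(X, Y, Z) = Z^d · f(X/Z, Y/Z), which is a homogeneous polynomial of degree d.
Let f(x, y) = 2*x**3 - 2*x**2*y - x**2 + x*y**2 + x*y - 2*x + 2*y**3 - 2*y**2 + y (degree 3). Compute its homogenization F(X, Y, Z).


F(X, Y, Z) = 2*X**3 - 2*X**2*Y - X**2*Z + X*Y**2 + X*Y*Z - 2*X*Z**2 + 2*Y**3 - 2*Y**2*Z + Y*Z**2

deg(f) = 3.
Substitute x = X/Z, y = Y/Z into f, then multiply by Z^3.
  monomial 2·x^3·y^0 ↦ 2·X^3·Y^0·Z^0.
  monomial -2·x^2·y^1 ↦ -2·X^2·Y^1·Z^0.
  monomial -1·x^2·y^0 ↦ -1·X^2·Y^0·Z^1.
  monomial 1·x^1·y^2 ↦ 1·X^1·Y^2·Z^0.
  monomial 1·x^1·y^1 ↦ 1·X^1·Y^1·Z^1.
  monomial -2·x^1·y^0 ↦ -2·X^1·Y^0·Z^2.
  monomial 2·x^0·y^3 ↦ 2·X^0·Y^3·Z^0.
  monomial -2·x^0·y^2 ↦ -2·X^0·Y^2·Z^1.
  monomial 1·x^0·y^1 ↦ 1·X^0·Y^1·Z^2.
Collecting: F(X, Y, Z) = 2*X**3 - 2*X**2*Y - X**2*Z + X*Y**2 + X*Y*Z - 2*X*Z**2 + 2*Y**3 - 2*Y**2*Z + Y*Z**2.


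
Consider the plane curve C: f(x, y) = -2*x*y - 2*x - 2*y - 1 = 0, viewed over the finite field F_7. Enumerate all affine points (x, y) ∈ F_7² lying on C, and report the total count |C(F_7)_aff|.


Affine F_7-points: {(0, 3), (1, 1), (2, 5), (3, 0), (4, 4), (5, 2)}; count = 6.

For each of the 49 pairs (x, y) ∈ F_7², evaluate f(x, y) mod 7. Record the zeros.
  x = 0: [0↦6, 1↦4, 2↦2, 3↦0, 4↦5, 5↦3, 6↦1]  zeros at y ∈ {3}
  x = 1: [0↦4, 1↦0, 2↦3, 3↦6, 4↦2, 5↦5, 6↦1]  zeros at y ∈ {1}
  x = 2: [0↦2, 1↦3, 2↦4, 3↦5, 4↦6, 5↦0, 6↦1]  zeros at y ∈ {5}
  x = 3: [0↦0, 1↦6, 2↦5, 3↦4, 4↦3, 5↦2, 6↦1]  zeros at y ∈ {0}
  x = 4: [0↦5, 1↦2, 2↦6, 3↦3, 4↦0, 5↦4, 6↦1]  zeros at y ∈ {4}
  x = 5: [0↦3, 1↦5, 2↦0, 3↦2, 4↦4, 5↦6, 6↦1]  zeros at y ∈ {2}
  x = 6: [0↦1, 1↦1, 2↦1, 3↦1, 4↦1, 5↦1, 6↦1]  zeros at y ∈ ∅
Collecting zeros: affine points = {(0, 3), (1, 1), (2, 5), (3, 0), (4, 4), (5, 2)}.
Total count |C(F_7)_aff| = 6.


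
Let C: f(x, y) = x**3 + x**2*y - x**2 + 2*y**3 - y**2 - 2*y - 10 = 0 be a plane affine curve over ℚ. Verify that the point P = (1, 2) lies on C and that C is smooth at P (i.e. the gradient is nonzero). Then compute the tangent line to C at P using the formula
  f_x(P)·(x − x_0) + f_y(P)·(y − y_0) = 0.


Tangent line at P: 5*x + 19*y - 43 = 0.

Step 1: f(1, 2) = 0, so P lies on C.
Step 2: partial derivatives
  f_x(x, y) = 3*x**2 + 2*x*y - 2*x, f_y(x, y) = x**2 + 6*y**2 - 2*y - 2.
  f_x(P) = 5, f_y(P) = 19 (gradient nonzero, so P is smooth).
Step 3: tangent line at P: 5·(x − 1) + 19·(y − 2) = 0.
Expanding: 5*x + 19*y - 43 = 0.


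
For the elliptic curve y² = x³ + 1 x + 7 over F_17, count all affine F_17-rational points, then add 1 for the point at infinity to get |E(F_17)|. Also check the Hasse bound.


Affine points = {(1, 3), (1, 14), (2, 0), (5, 1), (5, 16), (6, 5), (6, 12), (7, 0), (8, 0), (12, 8), (12, 9)}; affine count = 11; |E(F_17)| = 12.

Discriminant check: Δ ∝ 4a³ + 27b² = 4·1³ + 27·7² = 4·1 + 27·49 ≡ 1 (mod 17). Nonzero ⇒ E is nonsingular.
For each x ∈ F_17, compute rhs = x³ + 1·x + 7 mod 17, then count y ∈ F_17 with y² ≡ rhs.
  x = 0: rhs = 7, matching y values: none (0 points).
  x = 1: rhs = 9, matching y values: 3, 14 (2 points).
  x = 2: rhs = 0, matching y values: 0 (1 points).
  x = 3: rhs = 3, matching y values: none (0 points).
  x = 4: rhs = 7, matching y values: none (0 points).
  x = 5: rhs = 1, matching y values: 1, 16 (2 points).
  x = 6: rhs = 8, matching y values: 5, 12 (2 points).
  x = 7: rhs = 0, matching y values: 0 (1 points).
  x = 8: rhs = 0, matching y values: 0 (1 points).
  x = 9: rhs = 14, matching y values: none (0 points).
  x = 10: rhs = 14, matching y values: none (0 points).
  x = 11: rhs = 6, matching y values: none (0 points).
  x = 12: rhs = 13, matching y values: 8, 9 (2 points).
  x = 13: rhs = 7, matching y values: none (0 points).
  x = 14: rhs = 11, matching y values: none (0 points).
  x = 15: rhs = 14, matching y values: none (0 points).
  x = 16: rhs = 5, matching y values: none (0 points).
Total affine count: 11.
Full point count |E(F_17)| = 11 + 1 = 12.
Hasse bound: |12 − (17+1)| = |-6| = 6 ≤ 2√17 ≈ 8.2462 ✓.


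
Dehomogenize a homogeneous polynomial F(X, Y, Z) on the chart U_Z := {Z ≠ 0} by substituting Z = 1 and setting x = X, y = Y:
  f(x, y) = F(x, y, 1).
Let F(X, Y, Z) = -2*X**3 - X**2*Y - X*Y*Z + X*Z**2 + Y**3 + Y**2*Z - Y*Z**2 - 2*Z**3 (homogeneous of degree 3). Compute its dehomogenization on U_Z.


f(x, y) = -2*x**3 - x**2*y - x*y + x + y**3 + y**2 - y - 2

On U_Z we set Z = 1. Each monomial c·X^i·Y^j·Z^k in F becomes c·x^i·y^j·1^k = c·x^i·y^j.
Substituting Z = 1: F(X, Y, 1) = -2*x**3 - x**2*y - x*y + x + y**3 + y**2 - y - 2.
Note: deg(f) ≤ deg(F) = 3; strict inequality happens when F is divisible by Z (lost terms).


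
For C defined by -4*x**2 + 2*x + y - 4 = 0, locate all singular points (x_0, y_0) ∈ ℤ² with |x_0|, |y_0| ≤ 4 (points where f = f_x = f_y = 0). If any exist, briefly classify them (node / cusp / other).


No singular points in the scanned grid; C is smooth there.

Compute partial derivatives:
  f_x = 2 - 8*x.
  f_y = 1.
f_y = 1 is a nonzero constant, so f_y never vanishes: no point (x, y) can satisfy f = f_x = f_y = 0. In particular no (x, y) ∈ {−4, ..., 4}² is singular; the curve is smooth.


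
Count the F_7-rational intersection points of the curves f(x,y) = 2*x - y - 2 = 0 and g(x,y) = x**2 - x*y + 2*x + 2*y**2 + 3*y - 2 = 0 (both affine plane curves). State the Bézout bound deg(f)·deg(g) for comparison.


Common zeros: {(0, 5)}; count = 1; Bézout bound = 2.

deg(f) = 1, deg(g) = 2, so Bézout bound = 2.
Scan x ∈ F_7. For each x, list the y ∈ F_7 with f(x, y) ≡ 0 and those with g(x, y) ≡ 0 (mod 7); the common zeros in that column are the intersection.
  x = 0: f ≡ 0 at y ∈ {5}; g ≡ 0 at y ∈ {4, 5}; common: {5}.
  x = 1: f ≡ 0 at y ∈ {0}; g ≡ 0 at y ∈ ∅; common: ∅.
  x = 2: f ≡ 0 at y ∈ {2}; g ≡ 0 at y ∈ {4, 6}; common: ∅.
  x = 3: f ≡ 0 at y ∈ {4}; g ≡ 0 at y ∈ {2, 5}; common: ∅.
  x = 4: f ≡ 0 at y ∈ {6}; g ≡ 0 at y ∈ {2}; common: ∅.
  x = 5: f ≡ 0 at y ∈ {1}; g ≡ 0 at y ∈ ∅; common: ∅.
  x = 6: f ≡ 0 at y ∈ {3}; g ≡ 0 at y ∈ ∅; common: ∅.
Collecting: common zeros = {(0, 5)}, so the count is 1.
Comparison with the Bézout bound: 1 ≤ 2 = deg(f)·deg(g), as expected for curves with no common component (the affine F_7-count falls short of the bound because intersections may lie at infinity, over extension fields, or carry multiplicity).


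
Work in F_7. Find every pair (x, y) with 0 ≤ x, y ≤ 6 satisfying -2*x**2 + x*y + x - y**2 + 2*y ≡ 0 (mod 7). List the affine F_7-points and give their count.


Affine F_7-points: {(0, 0), (0, 2), (3, 6), (4, 0), (4, 6), (5, 2), (5, 5)}; count = 7.

For each of the 49 pairs (x, y) ∈ F_7², evaluate f(x, y) mod 7. Record the zeros.
  x = 0: [0↦0, 1↦1, 2↦0, 3↦4, 4↦6, 5↦6, 6↦4]  zeros at y ∈ {0, 2}
  x = 1: [0↦6, 1↦1, 2↦1, 3↦6, 4↦2, 5↦3, 6↦2]  zeros at y ∈ ∅
  x = 2: [0↦1, 1↦4, 2↦5, 3↦4, 4↦1, 5↦3, 6↦3]  zeros at y ∈ ∅
  x = 3: [0↦6, 1↦3, 2↦5, 3↦5, 4↦3, 5↦6, 6↦0]  zeros at y ∈ {6}
  x = 4: [0↦0, 1↦5, 2↦1, 3↦2, 4↦1, 5↦5, 6↦0]  zeros at y ∈ {0, 6}
  x = 5: [0↦4, 1↦3, 2↦0, 3↦2, 4↦2, 5↦0, 6↦3]  zeros at y ∈ {2, 5}
  x = 6: [0↦4, 1↦4, 2↦2, 3↦5, 4↦6, 5↦5, 6↦2]  zeros at y ∈ ∅
Collecting zeros: affine points = {(0, 0), (0, 2), (3, 6), (4, 0), (4, 6), (5, 2), (5, 5)}.
Total count |C(F_7)_aff| = 7.


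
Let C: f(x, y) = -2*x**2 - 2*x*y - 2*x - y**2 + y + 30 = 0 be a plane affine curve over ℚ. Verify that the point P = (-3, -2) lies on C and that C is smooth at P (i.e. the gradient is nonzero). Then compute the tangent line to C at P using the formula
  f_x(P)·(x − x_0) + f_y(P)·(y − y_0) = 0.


Tangent line at P: 14*x + 11*y + 64 = 0.

Step 1: f(-3, -2) = 0, so P lies on C.
Step 2: partial derivatives
  f_x(x, y) = -4*x - 2*y - 2, f_y(x, y) = -2*x - 2*y + 1.
  f_x(P) = 14, f_y(P) = 11 (gradient nonzero, so P is smooth).
Step 3: tangent line at P: 14·(x − -3) + 11·(y − -2) = 0.
Expanding: 14*x + 11*y + 64 = 0.


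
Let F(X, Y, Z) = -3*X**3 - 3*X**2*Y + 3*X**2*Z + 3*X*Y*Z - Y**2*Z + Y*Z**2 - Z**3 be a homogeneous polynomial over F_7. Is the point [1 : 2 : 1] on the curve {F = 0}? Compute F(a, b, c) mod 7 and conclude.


F(1,2,1) ≡ 4 (mod 7); P is NOT on the curve.

Evaluate F(1, 2, 1) term-by-term (mod 7).
  -3*X**3 ↦ -3·1·1·1 = -3
  -3*X**2*Y ↦ -3·1·2·1 = -6
  3*X**2*Z ↦ 3·1·1·1 = 3
  3*X*Y*Z ↦ 3·1·2·1 = 6
  -Y**2*Z ↦ -1·1·4·1 = -4
  Y*Z**2 ↦ 1·1·2·1 = 2
  -Z**3 ↦ -1·1·1·1 = -1
Sum: F(1, 2, 1) = (-3) + (-6) + (3) + (6) + (-4) + (2) + (-1) = -3.
Reducing mod 7: -3 ≡ 4 (mod 7).
Since F(a, b, c) ≡ 4 ≠ 0 (mod 7), P does NOT lie on the curve.


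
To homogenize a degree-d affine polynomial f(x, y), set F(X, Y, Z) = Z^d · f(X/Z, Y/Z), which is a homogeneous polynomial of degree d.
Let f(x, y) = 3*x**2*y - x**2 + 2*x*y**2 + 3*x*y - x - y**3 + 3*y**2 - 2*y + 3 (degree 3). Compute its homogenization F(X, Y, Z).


F(X, Y, Z) = 3*X**2*Y - X**2*Z + 2*X*Y**2 + 3*X*Y*Z - X*Z**2 - Y**3 + 3*Y**2*Z - 2*Y*Z**2 + 3*Z**3

deg(f) = 3.
Substitute x = X/Z, y = Y/Z into f, then multiply by Z^3.
  monomial 3·x^2·y^1 ↦ 3·X^2·Y^1·Z^0.
  monomial -1·x^2·y^0 ↦ -1·X^2·Y^0·Z^1.
  monomial 2·x^1·y^2 ↦ 2·X^1·Y^2·Z^0.
  monomial 3·x^1·y^1 ↦ 3·X^1·Y^1·Z^1.
  monomial -1·x^1·y^0 ↦ -1·X^1·Y^0·Z^2.
  monomial -1·x^0·y^3 ↦ -1·X^0·Y^3·Z^0.
  monomial 3·x^0·y^2 ↦ 3·X^0·Y^2·Z^1.
  monomial -2·x^0·y^1 ↦ -2·X^0·Y^1·Z^2.
  monomial 3·x^0·y^0 ↦ 3·X^0·Y^0·Z^3.
Collecting: F(X, Y, Z) = 3*X**2*Y - X**2*Z + 2*X*Y**2 + 3*X*Y*Z - X*Z**2 - Y**3 + 3*Y**2*Z - 2*Y*Z**2 + 3*Z**3.


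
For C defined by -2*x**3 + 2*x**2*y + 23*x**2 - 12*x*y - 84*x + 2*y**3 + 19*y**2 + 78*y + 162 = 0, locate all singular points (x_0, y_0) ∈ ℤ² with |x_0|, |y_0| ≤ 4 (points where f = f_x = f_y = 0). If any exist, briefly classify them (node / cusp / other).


Singular points: {(3, -3)}; classification: node.

Compute partial derivatives:
  f_x = -6*x**2 + 4*x*y + 46*x - 12*y - 84.
  f_y = 2*x**2 - 12*x + 6*y**2 + 38*y + 78.
Scan x_0 ∈ {−4, ..., 4}. For each x_0, f_y(x_0, y) is a polynomial in y; find its integer roots y ∈ {−4, ..., 4}, then test f_x and f at those candidates.
  x = -4: f_y(-4, y) = 6*y**2 + 38*y + 158; no integer root y with |y| ≤ 4.
  x = -3: f_y(-3, y) = 6*y**2 + 38*y + 132; no integer root y with |y| ≤ 4.
  x = -2: f_y(-2, y) = 6*y**2 + 38*y + 110; no integer root y with |y| ≤ 4.
  x = -1: f_y(-1, y) = 6*y**2 + 38*y + 92; no integer root y with |y| ≤ 4.
  x = 0: f_y(0, y) = 6*y**2 + 38*y + 78; no integer root y with |y| ≤ 4.
  x = 1: f_y(1, y) = 6*y**2 + 38*y + 68; no integer root y with |y| ≤ 4.
  x = 2: f_y(2, y) = 6*y**2 + 38*y + 62; no integer root y with |y| ≤ 4.
  x = 3: f_y(3, y) = 6*y**2 + 38*y + 60; vanishes at y ∈ {-3}. (3, -3): f_x = 0, f = 0 — SINGULAR.
  x = 4: f_y(4, y) = 6*y**2 + 38*y + 62; no integer root y with |y| ≤ 4.
Only singular point on the grid: (3, -3).
Classify: substitute x = 3 + u, y = -3 + v and expand: f = -2*u**3 + 2*u**2*v - u**2 + 2*v**3 + v**2.
No constant or linear terms (consistent with a singular point). Quadratic part: -u**2 + v**2. Cubic part: -2*u**3 + 2*u**2*v + 2*v**3.
The quadratic part v**2 - u**2 = (v − u)(v + u) splits into two distinct linear factors, so there are two distinct tangent lines y − -3 = ±(x − 3) — this is a node (ordinary double point).
Classification: node.


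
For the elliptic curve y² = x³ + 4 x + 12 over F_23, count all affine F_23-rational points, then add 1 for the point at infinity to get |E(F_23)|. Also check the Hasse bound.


Affine points = {(0, 9), (0, 14), (4, 0), (8, 2), (8, 21), (9, 8), (9, 15), (14, 11), (14, 12), (16, 3), (16, 20), (17, 5), (17, 18), (19, 1), (19, 22)}; affine count = 15; |E(F_23)| = 16.

Discriminant check: Δ ∝ 4a³ + 27b² = 4·4³ + 27·12² = 4·64 + 27·144 ≡ 4 (mod 23). Nonzero ⇒ E is nonsingular.
For each x ∈ F_23, compute rhs = x³ + 4·x + 12 mod 23, then count y ∈ F_23 with y² ≡ rhs.
  x = 0: rhs = 12, matching y values: 9, 14 (2 points).
  x = 1: rhs = 17, matching y values: none (0 points).
  x = 2: rhs = 5, matching y values: none (0 points).
  x = 3: rhs = 5, matching y values: none (0 points).
  x = 4: rhs = 0, matching y values: 0 (1 points).
  x = 5: rhs = 19, matching y values: none (0 points).
  x = 6: rhs = 22, matching y values: none (0 points).
  x = 7: rhs = 15, matching y values: none (0 points).
  x = 8: rhs = 4, matching y values: 2, 21 (2 points).
  x = 9: rhs = 18, matching y values: 8, 15 (2 points).
  x = 10: rhs = 17, matching y values: none (0 points).
  x = 11: rhs = 7, matching y values: none (0 points).
  x = 12: rhs = 17, matching y values: none (0 points).
  x = 13: rhs = 7, matching y values: none (0 points).
  x = 14: rhs = 6, matching y values: 11, 12 (2 points).
  x = 15: rhs = 20, matching y values: none (0 points).
  x = 16: rhs = 9, matching y values: 3, 20 (2 points).
  x = 17: rhs = 2, matching y values: 5, 18 (2 points).
  x = 18: rhs = 5, matching y values: none (0 points).
  x = 19: rhs = 1, matching y values: 1, 22 (2 points).
  x = 20: rhs = 19, matching y values: none (0 points).
  x = 21: rhs = 19, matching y values: none (0 points).
  x = 22: rhs = 7, matching y values: none (0 points).
Total affine count: 15.
Full point count |E(F_23)| = 15 + 1 = 16.
Hasse bound: |16 − (23+1)| = |-8| = 8 ≤ 2√23 ≈ 9.5917 ✓.


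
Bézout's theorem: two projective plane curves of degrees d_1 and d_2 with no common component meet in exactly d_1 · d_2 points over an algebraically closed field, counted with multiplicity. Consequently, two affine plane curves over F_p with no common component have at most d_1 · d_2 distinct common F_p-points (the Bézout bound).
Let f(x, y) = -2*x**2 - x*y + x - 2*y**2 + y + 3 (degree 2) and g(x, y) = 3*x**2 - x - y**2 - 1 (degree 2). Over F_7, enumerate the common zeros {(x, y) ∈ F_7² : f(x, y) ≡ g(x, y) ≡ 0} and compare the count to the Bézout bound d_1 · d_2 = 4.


Common zeros: {(1, 1), (1, 6)}; count = 2; Bézout bound = 4.

deg(f) = 2, deg(g) = 2, so Bézout bound = 4.
Scan x ∈ F_7. For each x, list the y ∈ F_7 with f(x, y) ≡ 0 and those with g(x, y) ≡ 0 (mod 7); the common zeros in that column are the intersection.
  x = 0: f ≡ 0 at y ∈ {5, 6}; g ≡ 0 at y ∈ ∅; common: ∅.
  x = 1: f ≡ 0 at y ∈ {1, 6}; g ≡ 0 at y ∈ {1, 6}; common: {1, 6}.
  x = 2: f ≡ 0 at y ∈ ∅; g ≡ 0 at y ∈ {3, 4}; common: ∅.
  x = 3: f ≡ 0 at y ∈ ∅; g ≡ 0 at y ∈ {3, 4}; common: ∅.
  x = 4: f ≡ 0 at y ∈ ∅; g ≡ 0 at y ∈ {1, 6}; common: ∅.
  x = 5: f ≡ 0 at y ∈ {0, 5}; g ≡ 0 at y ∈ ∅; common: ∅.
  x = 6: f ≡ 0 at y ∈ {0, 1}; g ≡ 0 at y ∈ ∅; common: ∅.
Collecting: common zeros = {(1, 1), (1, 6)}, so the count is 2.
Comparison with the Bézout bound: 2 ≤ 4 = deg(f)·deg(g), as expected for curves with no common component (the affine F_7-count falls short of the bound because intersections may lie at infinity, over extension fields, or carry multiplicity).
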